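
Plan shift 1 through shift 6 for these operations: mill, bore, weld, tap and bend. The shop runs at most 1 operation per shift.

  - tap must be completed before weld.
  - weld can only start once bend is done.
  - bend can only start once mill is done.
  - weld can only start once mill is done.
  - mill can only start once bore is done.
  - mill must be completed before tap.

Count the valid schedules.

Splitting on mill: it can be shift 2 (8), shift 3 (4). Listing each branch's schedules as (bore, weld, tap, bend) by shift number:
mill=shift 2: (1,5,3,4) (1,5,4,3) (1,6,3,4) (1,6,3,5) (1,6,4,3) (1,6,4,5) (1,6,5,3) (1,6,5,4) — 8.
mill=shift 3: (1,6,4,5) (1,6,5,4) (2,6,4,5) (2,6,5,4) — 4.
Summing: 8 + 4 = 12.

12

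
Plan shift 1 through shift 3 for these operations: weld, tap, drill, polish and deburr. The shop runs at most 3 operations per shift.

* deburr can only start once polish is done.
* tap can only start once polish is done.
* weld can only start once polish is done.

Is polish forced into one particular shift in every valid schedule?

polish can be shift 1 (e.g. weld=shift 2; tap=shift 2; drill=shift 1; deburr=shift 2; polish=shift 1) or shift 2 (e.g. tap=shift 3; weld=shift 3; deburr=shift 3; drill=shift 1; polish=shift 2).

No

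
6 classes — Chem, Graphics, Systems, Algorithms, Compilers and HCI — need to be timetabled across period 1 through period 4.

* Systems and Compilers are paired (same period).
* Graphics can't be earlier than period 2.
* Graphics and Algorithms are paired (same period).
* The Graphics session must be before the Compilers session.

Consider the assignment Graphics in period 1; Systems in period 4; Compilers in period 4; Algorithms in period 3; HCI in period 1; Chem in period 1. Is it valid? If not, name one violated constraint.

No — it violates: Graphics can't be earlier than period 2

Systems and Compilers are paired (same period) — holds.
Graphics can't be earlier than period 2 — violated.
The Graphics session must be before the Compilers session — holds.
Graphics and Algorithms are paired (same period) — violated.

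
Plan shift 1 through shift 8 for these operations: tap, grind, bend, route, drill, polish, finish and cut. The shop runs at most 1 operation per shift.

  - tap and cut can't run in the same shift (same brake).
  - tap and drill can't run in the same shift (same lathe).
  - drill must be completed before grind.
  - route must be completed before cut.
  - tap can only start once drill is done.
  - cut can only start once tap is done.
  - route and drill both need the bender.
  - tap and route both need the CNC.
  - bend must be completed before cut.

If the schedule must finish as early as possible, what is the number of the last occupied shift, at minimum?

8

The precedence chain requires at least 3 distinct shifts.
With at most 1 per shift and 8 operations, at least 8 shifts are needed.
8 works (last occupied shift: shift 8): for example route in shift 4, cut in shift 5, drill in shift 1, finish in shift 8, tap in shift 2, bend in shift 3, polish in shift 7, grind in shift 6.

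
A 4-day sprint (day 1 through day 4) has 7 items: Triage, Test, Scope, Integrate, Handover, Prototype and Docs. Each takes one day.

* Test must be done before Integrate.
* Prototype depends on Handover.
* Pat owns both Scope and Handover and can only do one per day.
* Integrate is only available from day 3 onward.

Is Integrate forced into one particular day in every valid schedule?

Integrate can be day 3 (e.g. Integrate in day 3; Test in day 1; Docs in day 1; Handover in day 1; Prototype in day 2; Scope in day 2; Triage in day 1) or day 4 (e.g. Integrate -> day 4; Scope -> day 2; Test -> day 1; Docs -> day 1; Triage -> day 1; Handover -> day 1; Prototype -> day 2).

No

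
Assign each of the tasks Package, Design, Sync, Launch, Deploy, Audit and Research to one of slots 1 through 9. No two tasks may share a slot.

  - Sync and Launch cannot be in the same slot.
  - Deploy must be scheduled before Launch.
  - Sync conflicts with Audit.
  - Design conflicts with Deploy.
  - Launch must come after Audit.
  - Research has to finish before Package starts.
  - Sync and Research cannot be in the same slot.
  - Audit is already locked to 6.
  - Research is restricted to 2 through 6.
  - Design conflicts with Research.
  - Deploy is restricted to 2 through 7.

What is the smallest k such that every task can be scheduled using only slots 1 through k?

The precedence chain requires at least 2 distinct slots.
With at most 1 per slot and 7 tasks, at least 7 slots are needed.
Propagating the time windows through the other constraints, Launch can't land before 7, so the schedule must run through at least slot 7.
7 works (last occupied slot: 7): for example Launch in 7; Package in 4; Design in 1; Deploy in 3; Research in 2; Sync in 5; Audit in 6.

7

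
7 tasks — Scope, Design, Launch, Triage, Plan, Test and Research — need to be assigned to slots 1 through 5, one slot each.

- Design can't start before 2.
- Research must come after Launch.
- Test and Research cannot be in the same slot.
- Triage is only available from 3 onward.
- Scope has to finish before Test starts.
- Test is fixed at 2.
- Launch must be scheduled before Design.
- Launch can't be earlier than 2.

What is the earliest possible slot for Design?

3

Design is available from 2; precedence pushes Design to at least 3.
Design at 3 is achievable: Test in 2; Design in 3; Research in 3; Scope in 1; Plan in 1; Triage in 3; Launch in 2.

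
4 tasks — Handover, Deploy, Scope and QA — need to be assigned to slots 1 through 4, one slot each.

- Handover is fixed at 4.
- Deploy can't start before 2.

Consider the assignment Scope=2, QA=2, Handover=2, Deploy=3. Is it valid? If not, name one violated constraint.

Invalid. Handover is fixed at 4.

Deploy can't start before 2 — holds.
Handover is fixed at 4 — violated.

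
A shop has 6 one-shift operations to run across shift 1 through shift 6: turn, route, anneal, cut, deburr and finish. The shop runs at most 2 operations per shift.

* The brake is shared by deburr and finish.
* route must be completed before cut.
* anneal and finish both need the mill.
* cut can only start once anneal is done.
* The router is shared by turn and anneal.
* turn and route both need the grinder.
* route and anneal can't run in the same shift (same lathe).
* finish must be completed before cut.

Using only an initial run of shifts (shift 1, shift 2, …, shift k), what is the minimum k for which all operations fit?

The precedence chain requires at least 2 distinct shifts.
With at most 2 per shift and 6 operations, at least 3 shifts are needed.
3 works (last occupied shift: shift 3): for example deburr -> shift 2; anneal -> shift 2; route -> shift 1; finish -> shift 1; turn -> shift 3; cut -> shift 3.

3 shifts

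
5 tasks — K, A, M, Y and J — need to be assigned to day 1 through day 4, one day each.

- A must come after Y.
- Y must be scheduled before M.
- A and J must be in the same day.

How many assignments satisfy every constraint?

Splitting on K: it can be day 1 (14), day 2 (14), day 3 (14), day 4 (14). Listing each branch's schedules as (A, M, Y, J) by day number:
K=day 1: (2,2,1,2) (2,3,1,2) (2,4,1,2) (3,2,1,3) (3,3,1,3) (3,3,2,3) (3,4,1,3) (3,4,2,3) (4,2,1,4) (4,3,1,4) (4,3,2,4) (4,4,1,4) (4,4,2,4) (4,4,3,4) — 14.
K=day 2: (2,2,1,2) (2,3,1,2) (2,4,1,2) (3,2,1,3) (3,3,1,3) (3,3,2,3) (3,4,1,3) (3,4,2,3) (4,2,1,4) (4,3,1,4) (4,3,2,4) (4,4,1,4) (4,4,2,4) (4,4,3,4) — 14.
K=day 3: (2,2,1,2) (2,3,1,2) (2,4,1,2) (3,2,1,3) (3,3,1,3) (3,3,2,3) (3,4,1,3) (3,4,2,3) (4,2,1,4) (4,3,1,4) (4,3,2,4) (4,4,1,4) (4,4,2,4) (4,4,3,4) — 14.
K=day 4: (2,2,1,2) (2,3,1,2) (2,4,1,2) (3,2,1,3) (3,3,1,3) (3,3,2,3) (3,4,1,3) (3,4,2,3) (4,2,1,4) (4,3,1,4) (4,3,2,4) (4,4,1,4) (4,4,2,4) (4,4,3,4) — 14.
Summing: 14 + 14 + 14 + 14 = 56.

56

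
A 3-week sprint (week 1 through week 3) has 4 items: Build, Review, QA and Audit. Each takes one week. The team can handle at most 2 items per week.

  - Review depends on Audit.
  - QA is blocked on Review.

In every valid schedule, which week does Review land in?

week 2

Precedence pushes Review to at least week 2; downstream work caps Review at week 2.
So Review is pinned to week 2.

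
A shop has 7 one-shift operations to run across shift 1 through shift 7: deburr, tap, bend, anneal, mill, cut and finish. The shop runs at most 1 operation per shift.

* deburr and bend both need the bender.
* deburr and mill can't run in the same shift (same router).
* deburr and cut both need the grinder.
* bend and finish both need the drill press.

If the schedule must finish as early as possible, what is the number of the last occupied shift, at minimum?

With at most 1 per shift and 7 operations, at least 7 shifts are needed.
7 works (last occupied shift: shift 7): for example finish -> shift 7, tap -> shift 2, cut -> shift 6, bend -> shift 3, mill -> shift 5, deburr -> shift 1, anneal -> shift 4.

7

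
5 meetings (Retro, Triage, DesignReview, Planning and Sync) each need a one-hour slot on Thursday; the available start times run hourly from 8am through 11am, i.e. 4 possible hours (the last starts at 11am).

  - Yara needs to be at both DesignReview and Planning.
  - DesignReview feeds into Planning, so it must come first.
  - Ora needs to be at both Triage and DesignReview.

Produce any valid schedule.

Planning=9am, Retro=8am, DesignReview=8am, Triage=9am, Sync=8am

Checking: DesignReview(8am) before Planning(9am); DesignReview(8am) != Planning(9am); Triage(9am) != DesignReview(8am).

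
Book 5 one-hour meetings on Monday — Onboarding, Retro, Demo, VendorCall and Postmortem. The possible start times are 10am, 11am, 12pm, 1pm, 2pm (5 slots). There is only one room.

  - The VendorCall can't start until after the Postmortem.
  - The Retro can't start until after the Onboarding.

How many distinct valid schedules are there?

30

Splitting on Onboarding: it can be 10am (12), 11am (9), 12pm (6), 1pm (3). Listing each branch's schedules as (Retro, Demo, VendorCall, Postmortem):
Onboarding=10am: (11am,12pm,2pm,1pm) (11am,1pm,2pm,12pm) (11am,2pm,1pm,12pm) (12pm,11am,2pm,1pm) (12pm,1pm,2pm,11am) (12pm,2pm,1pm,11am) (1pm,11am,2pm,12pm) (1pm,12pm,2pm,11am) (1pm,2pm,12pm,11am) (2pm,11am,1pm,12pm) (2pm,12pm,1pm,11am) (2pm,1pm,12pm,11am) — 12.
Onboarding=11am: (12pm,10am,2pm,1pm) (12pm,1pm,2pm,10am) (12pm,2pm,1pm,10am) (1pm,10am,2pm,12pm) (1pm,12pm,2pm,10am) (1pm,2pm,12pm,10am) (2pm,10am,1pm,12pm) (2pm,12pm,1pm,10am) (2pm,1pm,12pm,10am) — 9.
Onboarding=12pm: (1pm,10am,2pm,11am) (1pm,11am,2pm,10am) (1pm,2pm,11am,10am) (2pm,10am,1pm,11am) (2pm,11am,1pm,10am) (2pm,1pm,11am,10am) — 6.
Onboarding=1pm: (2pm,10am,12pm,11am) (2pm,11am,12pm,10am) (2pm,12pm,11am,10am) — 3.
Summing: 12 + 9 + 6 + 3 = 30.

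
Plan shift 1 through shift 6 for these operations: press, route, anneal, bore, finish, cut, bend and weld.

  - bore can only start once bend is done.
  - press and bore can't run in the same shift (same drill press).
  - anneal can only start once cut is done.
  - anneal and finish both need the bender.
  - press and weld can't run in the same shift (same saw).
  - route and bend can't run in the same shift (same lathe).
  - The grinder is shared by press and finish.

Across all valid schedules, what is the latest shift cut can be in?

Downstream work caps cut at shift 5.
cut at shift 5 is achievable: weld -> shift 2; bore -> shift 2; finish -> shift 2; bend -> shift 1; press -> shift 1; route -> shift 2; anneal -> shift 6; cut -> shift 5.

shift 5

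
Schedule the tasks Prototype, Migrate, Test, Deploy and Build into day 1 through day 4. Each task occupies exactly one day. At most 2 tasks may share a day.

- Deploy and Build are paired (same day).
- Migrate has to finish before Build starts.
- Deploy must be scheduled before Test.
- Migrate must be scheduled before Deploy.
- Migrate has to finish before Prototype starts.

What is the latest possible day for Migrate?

Downstream work caps Migrate at day 2.
Migrate at day 2 is achievable: Test=day 4, Build=day 3, Prototype=day 4, Deploy=day 3, Migrate=day 2.

day 2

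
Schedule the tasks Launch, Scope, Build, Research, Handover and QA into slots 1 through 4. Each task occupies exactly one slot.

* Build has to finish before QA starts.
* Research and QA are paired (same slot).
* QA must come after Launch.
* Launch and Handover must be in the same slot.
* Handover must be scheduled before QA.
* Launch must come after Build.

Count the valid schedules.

Splitting on Launch: it can be 2 (8), 3 (8). Listing each branch's schedules as (Scope, Build, Research, Handover, QA):
Launch=2: (1,1,3,2,3) (1,1,4,2,4) (2,1,3,2,3) (2,1,4,2,4) (3,1,3,2,3) (3,1,4,2,4) (4,1,3,2,3) (4,1,4,2,4) — 8.
Launch=3: (1,1,4,3,4) (1,2,4,3,4) (2,1,4,3,4) (2,2,4,3,4) (3,1,4,3,4) (3,2,4,3,4) (4,1,4,3,4) (4,2,4,3,4) — 8.
Summing: 8 + 8 = 16.

16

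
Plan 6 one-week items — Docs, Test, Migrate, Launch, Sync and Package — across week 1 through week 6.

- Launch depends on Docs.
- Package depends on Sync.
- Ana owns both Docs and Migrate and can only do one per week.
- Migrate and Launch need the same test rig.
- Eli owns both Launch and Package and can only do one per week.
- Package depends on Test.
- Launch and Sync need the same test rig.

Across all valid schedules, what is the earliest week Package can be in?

Precedence pushes Package to at least week 2.
Package at week 2 is achievable: Launch -> week 3, Docs -> week 1, Migrate -> week 2, Sync -> week 1, Package -> week 2, Test -> week 1.

week 2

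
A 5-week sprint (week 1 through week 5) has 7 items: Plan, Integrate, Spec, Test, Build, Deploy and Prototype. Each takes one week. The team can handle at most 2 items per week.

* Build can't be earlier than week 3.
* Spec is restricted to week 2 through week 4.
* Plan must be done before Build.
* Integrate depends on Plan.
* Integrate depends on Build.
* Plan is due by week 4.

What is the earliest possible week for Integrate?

Precedence pushes Integrate to at least week 4.
Integrate at week 4 is achievable: Spec -> week 2; Integrate -> week 4; Build -> week 3; Deploy -> week 2; Test -> week 1; Prototype -> week 3; Plan -> week 1.

week 4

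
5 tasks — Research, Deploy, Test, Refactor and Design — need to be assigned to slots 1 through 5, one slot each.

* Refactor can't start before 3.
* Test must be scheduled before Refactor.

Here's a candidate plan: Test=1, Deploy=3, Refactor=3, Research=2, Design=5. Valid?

Refactor can't start before 3 — holds.
Test must be scheduled before Refactor — holds.

Valid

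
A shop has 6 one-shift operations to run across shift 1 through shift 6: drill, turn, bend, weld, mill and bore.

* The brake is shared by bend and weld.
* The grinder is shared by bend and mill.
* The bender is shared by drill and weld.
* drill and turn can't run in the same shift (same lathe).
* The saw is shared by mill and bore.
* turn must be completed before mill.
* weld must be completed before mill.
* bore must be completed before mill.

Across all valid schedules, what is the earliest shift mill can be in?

Precedence pushes mill to at least shift 2.
mill at shift 2 is achievable: turn -> shift 1, mill -> shift 2, bore -> shift 1, bend -> shift 3, drill -> shift 2, weld -> shift 1.

shift 2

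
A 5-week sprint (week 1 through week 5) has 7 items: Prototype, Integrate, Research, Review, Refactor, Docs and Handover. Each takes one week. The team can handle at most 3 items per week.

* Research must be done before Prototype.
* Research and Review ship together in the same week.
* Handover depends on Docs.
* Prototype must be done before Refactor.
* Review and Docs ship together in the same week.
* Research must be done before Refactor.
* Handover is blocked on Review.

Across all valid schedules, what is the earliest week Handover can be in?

Precedence pushes Handover to at least week 2.
Handover at week 2 is achievable: Handover -> week 2, Prototype -> week 2, Docs -> week 1, Research -> week 1, Refactor -> week 3, Review -> week 1, Integrate -> week 2.

week 2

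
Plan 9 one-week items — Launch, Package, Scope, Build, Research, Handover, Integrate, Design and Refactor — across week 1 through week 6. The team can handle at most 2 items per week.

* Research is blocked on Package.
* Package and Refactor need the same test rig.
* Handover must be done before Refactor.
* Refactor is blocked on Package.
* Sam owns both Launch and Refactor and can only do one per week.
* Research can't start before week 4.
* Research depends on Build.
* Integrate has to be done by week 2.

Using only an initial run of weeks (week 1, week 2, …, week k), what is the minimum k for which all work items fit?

5

The precedence chain requires at least 2 distinct weeks.
With at most 2 per week and 9 work items, at least 5 weeks are needed.
Research can't be placed before week 4, so the schedule must run through at least week 4.
5 works (last occupied week: week 5): for example Package in week 1; Refactor in week 3; Design in week 5; Build in week 2; Integrate in week 1; Scope in week 3; Launch in week 4; Research in week 4; Handover in week 2.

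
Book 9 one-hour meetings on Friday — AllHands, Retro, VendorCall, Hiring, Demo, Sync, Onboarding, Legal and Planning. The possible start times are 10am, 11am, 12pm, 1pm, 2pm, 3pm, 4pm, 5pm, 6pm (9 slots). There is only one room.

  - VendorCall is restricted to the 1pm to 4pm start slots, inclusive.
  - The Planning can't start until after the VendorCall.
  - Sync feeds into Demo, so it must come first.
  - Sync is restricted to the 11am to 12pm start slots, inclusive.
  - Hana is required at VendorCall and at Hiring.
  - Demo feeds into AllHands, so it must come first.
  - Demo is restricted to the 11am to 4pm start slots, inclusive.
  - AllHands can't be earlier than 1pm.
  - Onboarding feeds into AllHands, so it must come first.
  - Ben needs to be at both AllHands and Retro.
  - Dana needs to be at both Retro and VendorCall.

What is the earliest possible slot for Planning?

2pm

Precedence pushes Planning to at least 2pm.
Planning at 2pm is achievable: Sync -> 11am; Retro -> 4pm; VendorCall -> 1pm; Onboarding -> 10am; Legal -> 6pm; Demo -> 12pm; Planning -> 2pm; AllHands -> 3pm; Hiring -> 5pm.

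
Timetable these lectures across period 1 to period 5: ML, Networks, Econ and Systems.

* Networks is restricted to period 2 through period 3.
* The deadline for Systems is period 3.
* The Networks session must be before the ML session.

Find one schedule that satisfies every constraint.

ML -> period 3, Systems -> period 1, Econ -> period 1, Networks -> period 2

Checking: Networks(period 2) before ML(period 3); Systems=period 1 in [period 1,period 3]; Networks=period 2 in [period 2,period 3].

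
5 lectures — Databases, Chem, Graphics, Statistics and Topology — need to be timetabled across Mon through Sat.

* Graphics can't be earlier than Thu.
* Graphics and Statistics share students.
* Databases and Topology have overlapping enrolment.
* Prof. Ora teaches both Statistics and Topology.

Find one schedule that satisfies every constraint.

Databases=Mon, Topology=Tue, Chem=Mon, Statistics=Mon, Graphics=Thu

Checking: Graphics(Thu) != Statistics(Mon); Statistics(Mon) != Topology(Tue); Databases(Mon) != Topology(Tue); Graphics=Thu in [Thu,Sat].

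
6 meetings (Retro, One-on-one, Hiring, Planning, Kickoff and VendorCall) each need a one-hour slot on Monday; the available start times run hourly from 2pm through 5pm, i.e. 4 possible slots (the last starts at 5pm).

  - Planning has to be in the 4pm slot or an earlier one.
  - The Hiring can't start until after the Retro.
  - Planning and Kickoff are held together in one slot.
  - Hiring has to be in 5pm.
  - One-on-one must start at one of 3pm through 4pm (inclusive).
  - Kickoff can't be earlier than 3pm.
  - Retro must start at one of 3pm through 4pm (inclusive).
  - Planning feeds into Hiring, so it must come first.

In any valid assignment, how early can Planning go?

Planning must be in the same slot as Kickoff, which can't be before 3pm, so Planning is at least 3pm; Planning's own window allows nothing later than 4pm.
Planning at 3pm is achievable: Planning=3pm; Kickoff=3pm; Retro=3pm; VendorCall=2pm; One-on-one=3pm; Hiring=5pm.

3pm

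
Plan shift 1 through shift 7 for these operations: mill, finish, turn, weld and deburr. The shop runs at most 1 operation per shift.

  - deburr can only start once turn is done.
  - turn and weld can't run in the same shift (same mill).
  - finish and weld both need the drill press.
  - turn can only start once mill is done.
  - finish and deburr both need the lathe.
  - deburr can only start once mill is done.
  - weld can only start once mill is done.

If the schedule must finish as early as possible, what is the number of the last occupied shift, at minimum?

shift 5

The precedence chain requires at least 3 distinct shifts.
With at most 1 per shift and 5 operations, at least 5 shifts are needed.
5 works (last occupied shift: shift 5): for example finish in shift 5, weld in shift 4, mill in shift 1, deburr in shift 3, turn in shift 2.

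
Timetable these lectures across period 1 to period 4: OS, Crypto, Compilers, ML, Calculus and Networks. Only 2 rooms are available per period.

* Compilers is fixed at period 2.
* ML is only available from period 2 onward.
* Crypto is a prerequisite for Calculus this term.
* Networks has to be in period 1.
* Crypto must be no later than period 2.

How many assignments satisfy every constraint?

Splitting on OS: it can be period 1 (4), period 2 (4), period 3 (10), period 4 (10). Listing each branch's schedules as (Crypto, Compilers, ML, Calculus, Networks) by period number:
OS=period 1: (2,2,3,3,1) (2,2,3,4,1) (2,2,4,3,1) (2,2,4,4,1) — 4.
OS=period 2: (1,2,3,3,1) (1,2,3,4,1) (1,2,4,3,1) (1,2,4,4,1) — 4.
OS=period 3: (1,2,2,3,1) (1,2,2,4,1) (1,2,3,2,1) (1,2,3,4,1) (1,2,4,2,1) (1,2,4,3,1) (1,2,4,4,1) (2,2,3,4,1) (2,2,4,3,1) (2,2,4,4,1) — 10.
OS=period 4: (1,2,2,3,1) (1,2,2,4,1) (1,2,3,2,1) (1,2,3,3,1) (1,2,3,4,1) (1,2,4,2,1) (1,2,4,3,1) (2,2,3,3,1) (2,2,3,4,1) (2,2,4,3,1) — 10.
Summing: 4 + 4 + 10 + 10 = 28.

28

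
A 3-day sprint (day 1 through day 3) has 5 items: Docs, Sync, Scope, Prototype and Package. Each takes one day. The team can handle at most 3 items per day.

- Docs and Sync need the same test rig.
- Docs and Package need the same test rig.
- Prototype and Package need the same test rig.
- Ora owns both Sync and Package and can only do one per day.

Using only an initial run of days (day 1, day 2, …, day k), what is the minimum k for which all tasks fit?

3 days

With at most 3 per day and 5 tasks, at least 2 days are needed.
Could 2 days be enough, i.e. nothing placed later than day 2? No: Docs, Sync and Package must all be in different days (Docs/Sync can't share; Docs/Package can't share; Sync/Package can't share), but only 2 days are available: 3 tasks can't fit in 2 distinct days.
So 2 days is not enough.
3 works (last occupied day: day 3): for example Package -> day 3, Sync -> day 2, Docs -> day 1, Prototype -> day 1, Scope -> day 1.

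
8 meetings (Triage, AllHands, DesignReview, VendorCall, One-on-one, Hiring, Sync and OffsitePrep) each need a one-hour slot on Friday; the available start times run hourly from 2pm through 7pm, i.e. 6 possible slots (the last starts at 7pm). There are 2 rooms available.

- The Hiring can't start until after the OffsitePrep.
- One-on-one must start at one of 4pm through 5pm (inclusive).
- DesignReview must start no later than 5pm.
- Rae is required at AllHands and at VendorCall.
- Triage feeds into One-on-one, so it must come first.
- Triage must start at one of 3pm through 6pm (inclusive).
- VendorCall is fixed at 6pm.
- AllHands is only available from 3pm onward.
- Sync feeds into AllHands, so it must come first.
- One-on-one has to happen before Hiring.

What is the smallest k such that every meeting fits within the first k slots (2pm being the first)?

The precedence chain requires at least 3 distinct slots.
With at most 2 per slot and 8 meetings, at least 4 slots are needed.
VendorCall can't be placed before 6pm — that is slot 5 counting from 2pm — so the schedule must run through at least 5 slots.
5 works (last occupied slot: 6pm): for example Sync -> 2pm, DesignReview -> 2pm, Triage -> 3pm, VendorCall -> 6pm, One-on-one -> 4pm, OffsitePrep -> 4pm, Hiring -> 5pm, AllHands -> 3pm.

5 slots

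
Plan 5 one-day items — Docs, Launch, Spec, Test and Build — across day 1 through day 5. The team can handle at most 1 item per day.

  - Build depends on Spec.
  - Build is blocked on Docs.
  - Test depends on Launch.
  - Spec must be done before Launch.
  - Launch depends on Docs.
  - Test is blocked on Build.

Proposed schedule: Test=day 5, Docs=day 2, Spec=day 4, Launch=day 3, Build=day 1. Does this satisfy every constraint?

No — it violates: Build depends on Spec

Launch depends on Docs — holds.
Test is blocked on Build — holds.
Spec must be done before Launch — violated.
The team can handle at most 1 item per day — holds.
Build is blocked on Docs — violated.
Test depends on Launch — holds.
Build depends on Spec — violated.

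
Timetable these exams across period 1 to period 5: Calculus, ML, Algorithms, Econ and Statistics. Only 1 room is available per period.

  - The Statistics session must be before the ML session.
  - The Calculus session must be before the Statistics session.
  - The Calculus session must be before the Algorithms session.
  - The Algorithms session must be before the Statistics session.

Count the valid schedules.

5

Splitting on Calculus: it can be period 1 (4), period 2 (1). Listing each branch's schedules as (ML, Algorithms, Econ, Statistics) by period number:
Calculus=period 1: (4,2,5,3) (5,2,3,4) (5,2,4,3) (5,3,2,4) — 4.
Calculus=period 2: (5,3,1,4) — 1.
Summing: 4 + 1 = 5.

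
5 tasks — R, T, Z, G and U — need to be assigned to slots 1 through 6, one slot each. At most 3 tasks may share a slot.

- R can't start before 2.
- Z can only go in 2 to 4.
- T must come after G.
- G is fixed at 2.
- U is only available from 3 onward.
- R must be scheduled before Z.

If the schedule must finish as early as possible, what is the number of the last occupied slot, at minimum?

3

The precedence chain requires at least 2 distinct slots.
With at most 3 per slot and 5 tasks, at least 2 slots are needed.
U can't be placed before 3, so the schedule must run through at least slot 3.
3 works (last occupied slot: 3): for example U -> 3, T -> 3, Z -> 3, R -> 2, G -> 2.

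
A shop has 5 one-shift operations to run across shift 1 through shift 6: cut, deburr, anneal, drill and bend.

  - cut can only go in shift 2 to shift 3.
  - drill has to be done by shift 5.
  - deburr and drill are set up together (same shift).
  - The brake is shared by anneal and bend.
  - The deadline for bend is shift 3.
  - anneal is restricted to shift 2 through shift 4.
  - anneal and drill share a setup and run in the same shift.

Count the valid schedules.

Splitting on cut: it can be shift 2 (7), shift 3 (7). Listing each branch's schedules as (deburr, anneal, drill, bend) by shift number:
cut=shift 2: (2,2,2,1) (2,2,2,3) (3,3,3,1) (3,3,3,2) (4,4,4,1) (4,4,4,2) (4,4,4,3) — 7.
cut=shift 3: (2,2,2,1) (2,2,2,3) (3,3,3,1) (3,3,3,2) (4,4,4,1) (4,4,4,2) (4,4,4,3) — 7.
Summing: 7 + 7 = 14.

14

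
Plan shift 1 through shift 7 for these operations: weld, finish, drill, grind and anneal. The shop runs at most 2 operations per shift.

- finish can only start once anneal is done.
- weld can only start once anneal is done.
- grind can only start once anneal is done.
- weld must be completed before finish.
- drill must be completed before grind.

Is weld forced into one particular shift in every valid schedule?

weld can be shift 2 (e.g. drill=shift 1; grind=shift 2; anneal=shift 1; weld=shift 2; finish=shift 3) or shift 3 (e.g. grind in shift 2; drill in shift 1; finish in shift 4; anneal in shift 1; weld in shift 3).

No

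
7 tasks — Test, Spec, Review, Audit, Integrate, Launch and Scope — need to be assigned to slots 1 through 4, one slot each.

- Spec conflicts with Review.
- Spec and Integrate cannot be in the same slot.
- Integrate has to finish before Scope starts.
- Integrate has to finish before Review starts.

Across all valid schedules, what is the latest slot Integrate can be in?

Downstream work caps Integrate at 3.
Integrate at 3 is achievable: Review=4; Scope=4; Launch=1; Spec=1; Integrate=3; Audit=1; Test=1.

3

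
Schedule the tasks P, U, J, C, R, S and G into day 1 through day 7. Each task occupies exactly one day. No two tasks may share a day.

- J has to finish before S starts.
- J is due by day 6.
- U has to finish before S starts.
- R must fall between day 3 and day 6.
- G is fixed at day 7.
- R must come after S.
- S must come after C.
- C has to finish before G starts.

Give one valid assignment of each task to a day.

S -> day 4; P -> day 6; R -> day 5; U -> day 3; G -> day 7; J -> day 1; C -> day 2

Checking: S(day 4) before R(day 5); C(day 2) before S(day 4); J(day 1) before S(day 4); C(day 2) before G(day 7); U(day 3) before S(day 4); G=day 7 in [day 7,day 7]; R=day 5 in [day 3,day 6]; J=day 1 in [day 1,day 6]; max 1 per day (cap 1).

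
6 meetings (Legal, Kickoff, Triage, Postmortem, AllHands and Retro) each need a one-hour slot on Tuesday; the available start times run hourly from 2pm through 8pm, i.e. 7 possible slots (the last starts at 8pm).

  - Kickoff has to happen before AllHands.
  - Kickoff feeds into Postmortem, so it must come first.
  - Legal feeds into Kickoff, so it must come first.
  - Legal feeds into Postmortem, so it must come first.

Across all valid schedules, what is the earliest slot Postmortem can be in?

4pm

Precedence pushes Postmortem to at least 4pm.
Postmortem at 4pm is achievable: Retro=2pm; Legal=2pm; Kickoff=3pm; Triage=2pm; AllHands=4pm; Postmortem=4pm.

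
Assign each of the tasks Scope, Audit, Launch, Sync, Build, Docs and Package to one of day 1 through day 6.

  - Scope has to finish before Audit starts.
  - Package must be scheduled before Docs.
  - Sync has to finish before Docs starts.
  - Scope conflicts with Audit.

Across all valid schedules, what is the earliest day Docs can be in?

Precedence pushes Docs to at least day 2.
Docs at day 2 is achievable: Build=day 1, Sync=day 1, Package=day 1, Launch=day 1, Docs=day 2, Scope=day 1, Audit=day 2.

day 2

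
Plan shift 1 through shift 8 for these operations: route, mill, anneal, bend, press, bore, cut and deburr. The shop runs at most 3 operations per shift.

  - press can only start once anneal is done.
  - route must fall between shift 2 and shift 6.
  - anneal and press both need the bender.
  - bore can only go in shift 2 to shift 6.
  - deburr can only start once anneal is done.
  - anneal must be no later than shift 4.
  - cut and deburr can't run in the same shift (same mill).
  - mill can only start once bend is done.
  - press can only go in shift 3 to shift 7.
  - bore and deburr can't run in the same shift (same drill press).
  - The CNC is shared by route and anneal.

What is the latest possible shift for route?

Route is available from shift 2; route's own window allows nothing later than shift 6.
route at shift 6 is achievable: cut=shift 1; mill=shift 2; bore=shift 2; bend=shift 1; deburr=shift 3; route=shift 6; anneal=shift 1; press=shift 3.

shift 6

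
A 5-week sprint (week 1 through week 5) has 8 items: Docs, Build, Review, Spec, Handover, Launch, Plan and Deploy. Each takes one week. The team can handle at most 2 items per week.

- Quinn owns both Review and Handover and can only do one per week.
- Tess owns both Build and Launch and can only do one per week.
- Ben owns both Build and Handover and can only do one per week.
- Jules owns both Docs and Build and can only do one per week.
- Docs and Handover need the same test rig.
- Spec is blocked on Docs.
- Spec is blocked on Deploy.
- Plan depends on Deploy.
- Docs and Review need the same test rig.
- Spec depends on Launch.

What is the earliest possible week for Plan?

week 2

Precedence pushes Plan to at least week 2.
Plan at week 2 is achievable: Spec -> week 3, Review -> week 4, Build -> week 3, Deploy -> week 1, Docs -> week 1, Launch -> week 2, Plan -> week 2, Handover -> week 5.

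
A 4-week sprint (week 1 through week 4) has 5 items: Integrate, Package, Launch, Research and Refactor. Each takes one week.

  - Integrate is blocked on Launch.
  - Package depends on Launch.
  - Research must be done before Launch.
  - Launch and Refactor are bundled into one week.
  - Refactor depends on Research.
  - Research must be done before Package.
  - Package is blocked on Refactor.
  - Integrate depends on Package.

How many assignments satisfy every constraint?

1

Enumerating: Research=week 1; Integrate=week 4; Refactor=week 2; Package=week 3; Launch=week 2.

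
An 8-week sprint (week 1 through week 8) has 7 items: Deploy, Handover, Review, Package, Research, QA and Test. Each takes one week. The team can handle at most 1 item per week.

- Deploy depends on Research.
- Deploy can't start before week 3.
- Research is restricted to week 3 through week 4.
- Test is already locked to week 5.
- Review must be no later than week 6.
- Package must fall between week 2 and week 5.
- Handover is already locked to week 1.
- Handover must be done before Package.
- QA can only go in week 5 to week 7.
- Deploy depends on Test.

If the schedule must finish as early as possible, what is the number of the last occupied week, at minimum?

week 7

The precedence chain requires at least 2 distinct weeks.
With at most 1 per week and 7 tasks, at least 7 weeks are needed.
Propagating the time windows through the other constraints, Deploy can't land before week 6, so the schedule must run through at least week 6.
7 works (last occupied week: week 7): for example Package=week 2; Handover=week 1; Deploy=week 7; QA=week 6; Test=week 5; Research=week 3; Review=week 4.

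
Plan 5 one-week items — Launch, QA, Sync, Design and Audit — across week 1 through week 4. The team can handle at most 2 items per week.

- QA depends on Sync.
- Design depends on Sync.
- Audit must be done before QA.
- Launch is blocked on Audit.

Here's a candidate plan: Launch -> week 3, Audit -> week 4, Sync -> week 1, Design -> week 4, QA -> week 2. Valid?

Invalid. Audit must be done before QA.

Launch is blocked on Audit — violated.
Design depends on Sync — holds.
Audit must be done before QA — violated.
The team can handle at most 2 items per week — holds.
QA depends on Sync — holds.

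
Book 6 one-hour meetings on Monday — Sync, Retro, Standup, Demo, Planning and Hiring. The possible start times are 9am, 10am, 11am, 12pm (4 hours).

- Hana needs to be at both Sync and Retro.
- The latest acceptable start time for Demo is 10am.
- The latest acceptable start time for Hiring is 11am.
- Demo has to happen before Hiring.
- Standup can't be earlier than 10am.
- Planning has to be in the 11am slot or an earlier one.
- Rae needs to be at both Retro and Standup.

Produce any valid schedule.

Standup -> 10am; Sync -> 9am; Retro -> 11am; Demo -> 9am; Planning -> 9am; Hiring -> 10am

Checking: Demo(9am) before Hiring(10am); Retro(11am) != Standup(10am); Sync(9am) != Retro(11am); Planning=9am in [9am,11am]; Standup=10am in [10am,12pm]; Hiring=10am in [9am,11am]; Demo=9am in [9am,10am].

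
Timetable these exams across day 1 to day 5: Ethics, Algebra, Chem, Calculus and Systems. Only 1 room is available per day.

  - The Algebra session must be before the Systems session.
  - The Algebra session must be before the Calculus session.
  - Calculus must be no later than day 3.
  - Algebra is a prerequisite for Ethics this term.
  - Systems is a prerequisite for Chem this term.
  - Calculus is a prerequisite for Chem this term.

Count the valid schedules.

Splitting on Ethics: it can be day 2 (1), day 3 (1), day 4 (2), day 5 (2). Listing each branch's schedules as (Algebra, Chem, Calculus, Systems) by day number:
Ethics=day 2: (1,5,3,4) — 1.
Ethics=day 3: (1,5,2,4) — 1.
Ethics=day 4: (1,5,2,3) (1,5,3,2) — 2.
Ethics=day 5: (1,4,2,3) (1,4,3,2) — 2.
Summing: 1 + 1 + 2 + 2 = 6.

6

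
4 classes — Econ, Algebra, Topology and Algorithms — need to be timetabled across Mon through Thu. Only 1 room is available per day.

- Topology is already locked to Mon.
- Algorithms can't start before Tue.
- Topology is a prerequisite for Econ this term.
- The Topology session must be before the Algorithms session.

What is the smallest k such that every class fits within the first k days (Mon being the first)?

4 days

The precedence chain requires at least 2 distinct days.
With at most 1 per day and 4 classes, at least 4 days are needed.
4 works (last occupied day: Thu): for example Algorithms -> Tue, Topology -> Mon, Algebra -> Thu, Econ -> Wed.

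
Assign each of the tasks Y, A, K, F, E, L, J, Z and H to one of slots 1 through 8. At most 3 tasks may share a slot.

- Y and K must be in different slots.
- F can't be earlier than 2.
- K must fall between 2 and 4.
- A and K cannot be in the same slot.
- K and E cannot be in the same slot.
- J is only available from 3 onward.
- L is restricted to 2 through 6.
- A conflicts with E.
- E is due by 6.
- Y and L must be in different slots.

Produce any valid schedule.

H=3; Y=1; E=1; K=2; L=2; A=3; J=3; F=2; Z=1

Checking: A(3) != E(1); K(2) != E(1); Y(1) != K(2); A(3) != K(2); Y(1) != L(2); L=2 in [2,6]; F=2 in [2,8]; K=2 in [2,4]; E=1 in [1,6]; J=3 in [3,8]; max 3 per slot (cap 3).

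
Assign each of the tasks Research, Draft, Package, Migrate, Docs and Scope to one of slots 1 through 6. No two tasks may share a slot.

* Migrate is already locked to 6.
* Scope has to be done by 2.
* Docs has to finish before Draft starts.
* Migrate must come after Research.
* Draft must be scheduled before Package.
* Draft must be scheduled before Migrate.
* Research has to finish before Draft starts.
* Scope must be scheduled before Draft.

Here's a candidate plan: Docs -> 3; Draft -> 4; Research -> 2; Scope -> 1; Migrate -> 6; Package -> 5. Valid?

Draft must be scheduled before Migrate — holds.
Scope has to be done by 2 — holds.
Migrate must come after Research — holds.
Migrate is already locked to 6 — holds.
Draft must be scheduled before Package — holds.
Docs has to finish before Draft starts — holds.
No two tasks may share a slot — holds.
Scope must be scheduled before Draft — holds.
Research has to finish before Draft starts — holds.

Yes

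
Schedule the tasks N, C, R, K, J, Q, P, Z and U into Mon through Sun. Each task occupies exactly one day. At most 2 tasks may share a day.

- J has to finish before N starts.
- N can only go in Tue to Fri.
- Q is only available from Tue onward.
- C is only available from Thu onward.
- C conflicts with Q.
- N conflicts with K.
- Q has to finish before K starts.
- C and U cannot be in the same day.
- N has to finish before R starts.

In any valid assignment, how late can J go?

Thu

Downstream work caps J at Thu.
J at Thu is achievable: N=Fri; C=Thu; J=Thu; Z=Mon; Q=Tue; U=Tue; R=Sat; K=Wed; P=Mon.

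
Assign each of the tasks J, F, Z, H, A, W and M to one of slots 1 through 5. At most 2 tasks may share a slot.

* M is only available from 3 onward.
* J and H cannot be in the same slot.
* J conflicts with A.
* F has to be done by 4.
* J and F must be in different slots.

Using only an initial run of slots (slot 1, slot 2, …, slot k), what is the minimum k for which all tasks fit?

4 slots

With at most 2 per slot and 7 tasks, at least 4 slots are needed.
M can't be placed before 3, so the schedule must run through at least slot 3.
4 works (last occupied slot: 4): for example W -> 4; H -> 2; F -> 2; J -> 1; Z -> 1; A -> 3; M -> 3.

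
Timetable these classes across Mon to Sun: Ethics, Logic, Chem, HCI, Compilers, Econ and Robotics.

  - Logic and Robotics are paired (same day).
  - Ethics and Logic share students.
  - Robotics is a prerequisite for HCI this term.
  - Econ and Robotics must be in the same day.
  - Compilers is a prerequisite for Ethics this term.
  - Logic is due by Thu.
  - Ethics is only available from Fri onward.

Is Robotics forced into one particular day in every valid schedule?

Robotics can be Mon (e.g. Econ -> Mon; Logic -> Mon; Chem -> Mon; HCI -> Tue; Ethics -> Fri; Robotics -> Mon; Compilers -> Mon) or Tue (e.g. HCI -> Wed, Chem -> Mon, Ethics -> Fri, Logic -> Tue, Robotics -> Tue, Econ -> Tue, Compilers -> Mon).

No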